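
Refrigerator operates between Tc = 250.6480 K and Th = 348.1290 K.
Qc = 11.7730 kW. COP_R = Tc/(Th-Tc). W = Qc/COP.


COP = 250.6480 / 97.4810 = 2.5712
W = 11.7730 / 2.5712 = 4.5787 kW

COP = 2.5712, W = 4.5787 kW


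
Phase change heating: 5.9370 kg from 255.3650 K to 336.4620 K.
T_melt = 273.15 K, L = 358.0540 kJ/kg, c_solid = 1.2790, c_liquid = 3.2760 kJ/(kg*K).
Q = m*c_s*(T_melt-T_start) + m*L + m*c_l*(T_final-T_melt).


Q1 (sensible, solid) = 5.9370 * 1.2790 * 17.7850 = 135.0490 kJ
Q2 (latent) = 5.9370 * 358.0540 = 2125.7666 kJ
Q3 (sensible, liquid) = 5.9370 * 3.2760 * 63.3120 = 1231.3938 kJ
Q_total = 3492.2095 kJ

3492.2095 kJ


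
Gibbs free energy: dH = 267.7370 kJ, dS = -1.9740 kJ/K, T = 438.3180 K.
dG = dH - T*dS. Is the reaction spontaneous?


T*dS = 438.3180 * -1.9740 = -865.2397 kJ
dG = 267.7370 + 865.2397 = 1132.9767 kJ (non-spontaneous)

dG = 1132.9767 kJ, non-spontaneous


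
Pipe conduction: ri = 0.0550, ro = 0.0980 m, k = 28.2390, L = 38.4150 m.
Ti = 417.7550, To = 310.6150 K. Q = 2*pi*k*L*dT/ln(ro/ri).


dT = 107.1400 K
ln(ro/ri) = 0.5776
Q = 2*pi*28.2390*38.4150*107.1400 / 0.5776 = 1264237.5704 W

1264237.5704 W


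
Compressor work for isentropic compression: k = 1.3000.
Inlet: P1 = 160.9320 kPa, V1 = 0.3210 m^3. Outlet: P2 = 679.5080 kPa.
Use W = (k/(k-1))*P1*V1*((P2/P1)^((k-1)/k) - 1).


(k-1)/k = 0.2308
(P2/P1)^exp = 1.3943
W = 4.3333 * 160.9320 * 0.3210 * (1.3943 - 1) = 88.2680 kJ

88.2680 kJ


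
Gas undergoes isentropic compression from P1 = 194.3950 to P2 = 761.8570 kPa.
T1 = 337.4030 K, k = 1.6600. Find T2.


(k-1)/k = 0.3976
(P2/P1)^exp = 1.7213
T2 = 337.4030 * 1.7213 = 580.7576 K

580.7576 K


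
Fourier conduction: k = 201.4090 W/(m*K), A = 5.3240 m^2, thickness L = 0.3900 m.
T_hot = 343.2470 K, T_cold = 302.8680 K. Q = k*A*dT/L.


dT = 40.3790 K
Q = 201.4090 * 5.3240 * 40.3790 / 0.3900 = 111021.6998 W

111021.6998 W


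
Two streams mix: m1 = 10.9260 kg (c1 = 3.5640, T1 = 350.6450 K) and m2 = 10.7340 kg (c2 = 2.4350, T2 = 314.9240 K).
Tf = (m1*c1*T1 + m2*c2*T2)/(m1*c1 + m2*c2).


num = 21885.4688
den = 65.0776
Tf = 336.2983 K

336.2983 K


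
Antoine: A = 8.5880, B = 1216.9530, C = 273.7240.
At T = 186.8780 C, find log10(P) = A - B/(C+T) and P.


C+T = 460.6020
B/(C+T) = 2.6421
log10(P) = 8.5880 - 2.6421 = 5.9459
P = 10^5.9459 = 882892.2299 mmHg

882892.2299 mmHg


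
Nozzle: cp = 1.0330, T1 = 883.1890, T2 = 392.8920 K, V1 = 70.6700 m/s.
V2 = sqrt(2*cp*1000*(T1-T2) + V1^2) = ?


dT = 490.2970 K
2*cp*1000*dT = 1012953.6020
V1^2 = 4994.2489
V2 = sqrt(1017947.8509) = 1008.9340 m/s

1008.9340 m/s


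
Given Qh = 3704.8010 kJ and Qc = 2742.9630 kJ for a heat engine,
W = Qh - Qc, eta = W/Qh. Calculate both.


W = 3704.8010 - 2742.9630 = 961.8380 kJ
eta = 961.8380 / 3704.8010 = 0.2596 = 25.9619%

W = 961.8380 kJ, eta = 25.9619%


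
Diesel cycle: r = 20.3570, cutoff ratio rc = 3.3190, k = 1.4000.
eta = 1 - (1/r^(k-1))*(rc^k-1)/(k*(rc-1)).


r^(k-1) = 3.3380
rc^k = 5.3630
eta = 0.5974 = 59.7400%

59.7400%


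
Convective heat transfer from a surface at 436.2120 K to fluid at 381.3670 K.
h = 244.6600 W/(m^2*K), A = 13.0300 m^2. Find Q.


dT = 54.8450 K
Q = 244.6600 * 13.0300 * 54.8450 = 174841.4614 W

174841.4614 W


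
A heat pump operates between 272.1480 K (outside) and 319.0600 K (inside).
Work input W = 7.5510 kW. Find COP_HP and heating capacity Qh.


COP = 319.0600 / 46.9120 = 6.8012
Qh = 6.8012 * 7.5510 = 51.3562 kW

COP = 6.8012, Qh = 51.3562 kW


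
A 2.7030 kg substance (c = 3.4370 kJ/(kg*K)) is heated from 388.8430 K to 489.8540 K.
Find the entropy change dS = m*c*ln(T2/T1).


T2/T1 = 1.2598
ln(T2/T1) = 0.2309
dS = 2.7030 * 3.4370 * 0.2309 = 2.1454 kJ/K

2.1454 kJ/K


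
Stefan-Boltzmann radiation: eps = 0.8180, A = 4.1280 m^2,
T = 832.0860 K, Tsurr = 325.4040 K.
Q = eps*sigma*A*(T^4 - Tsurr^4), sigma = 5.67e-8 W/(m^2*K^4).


T^4 = 4.7937e+11
Tsurr^4 = 1.1212e+10
Q = 0.8180 * 5.67e-8 * 4.1280 * 4.6816e+11 = 89633.4998 W

89633.4998 W


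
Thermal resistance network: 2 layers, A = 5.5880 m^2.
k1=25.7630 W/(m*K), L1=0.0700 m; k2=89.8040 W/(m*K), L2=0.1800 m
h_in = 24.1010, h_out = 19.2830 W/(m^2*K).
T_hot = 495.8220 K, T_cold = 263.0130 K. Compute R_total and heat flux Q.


R_conv_in = 1/(24.1010*5.5880) = 0.0074
R_1 = 0.0700/(25.7630*5.5880) = 0.0005
R_2 = 0.1800/(89.8040*5.5880) = 0.0004
R_conv_out = 1/(19.2830*5.5880) = 0.0093
R_total = 0.0176 K/W
Q = 232.8090 / 0.0176 = 13265.0312 W

R_total = 0.0176 K/W, Q = 13265.0312 W


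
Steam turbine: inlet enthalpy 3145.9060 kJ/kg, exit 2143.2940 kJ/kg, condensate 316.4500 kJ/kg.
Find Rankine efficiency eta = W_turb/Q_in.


W = 1002.6120 kJ/kg
Q_in = 2829.4560 kJ/kg
eta = 0.3543 = 35.4348%

eta = 35.4348%


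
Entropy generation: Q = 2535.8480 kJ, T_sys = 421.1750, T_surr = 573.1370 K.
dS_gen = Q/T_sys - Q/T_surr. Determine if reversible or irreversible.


dS_sys = 2535.8480/421.1750 = 6.0209 kJ/K
dS_surr = -2535.8480/573.1370 = -4.4245 kJ/K
dS_gen = 6.0209 - 4.4245 = 1.5964 kJ/K (irreversible)

dS_gen = 1.5964 kJ/K, irreversible


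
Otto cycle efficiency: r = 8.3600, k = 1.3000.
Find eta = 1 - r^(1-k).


r^(k-1) = 1.8909
eta = 1 - 1/1.8909 = 0.4711 = 47.1143%

47.1143%


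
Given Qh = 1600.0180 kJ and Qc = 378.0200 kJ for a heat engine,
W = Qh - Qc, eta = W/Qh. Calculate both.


W = 1600.0180 - 378.0200 = 1221.9980 kJ
eta = 1221.9980 / 1600.0180 = 0.7637 = 76.3740%

W = 1221.9980 kJ, eta = 76.3740%


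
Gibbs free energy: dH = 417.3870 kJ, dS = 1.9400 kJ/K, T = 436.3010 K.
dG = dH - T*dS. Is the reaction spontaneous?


T*dS = 436.3010 * 1.9400 = 846.4239 kJ
dG = 417.3870 - 846.4239 = -429.0369 kJ (spontaneous)

dG = -429.0369 kJ, spontaneous


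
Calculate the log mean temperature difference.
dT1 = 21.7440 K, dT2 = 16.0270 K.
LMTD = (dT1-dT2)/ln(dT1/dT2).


dT1/dT2 = 1.3567
ln(dT1/dT2) = 0.3051
LMTD = 5.7170 / 0.3051 = 18.7404 K

18.7404 K


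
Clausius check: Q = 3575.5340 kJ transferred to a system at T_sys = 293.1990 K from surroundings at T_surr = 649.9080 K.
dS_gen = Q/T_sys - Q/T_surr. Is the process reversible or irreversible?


dS_sys = 3575.5340/293.1990 = 12.1949 kJ/K
dS_surr = -3575.5340/649.9080 = -5.5016 kJ/K
dS_gen = 12.1949 - 5.5016 = 6.6933 kJ/K (irreversible)

dS_gen = 6.6933 kJ/K, irreversible


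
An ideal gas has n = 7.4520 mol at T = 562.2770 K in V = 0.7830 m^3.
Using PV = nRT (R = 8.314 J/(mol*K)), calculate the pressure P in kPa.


P = nRT/V = 7.4520 * 8.314 * 562.2770 / 0.7830
= 34836.3933 / 0.7830 = 44490.9238 Pa = 44.4909 kPa

44.4909 kPa


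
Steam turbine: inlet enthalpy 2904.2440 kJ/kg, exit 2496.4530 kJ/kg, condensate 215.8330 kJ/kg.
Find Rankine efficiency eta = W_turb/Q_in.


W = 407.7910 kJ/kg
Q_in = 2688.4110 kJ/kg
eta = 0.1517 = 15.1685%

eta = 15.1685%


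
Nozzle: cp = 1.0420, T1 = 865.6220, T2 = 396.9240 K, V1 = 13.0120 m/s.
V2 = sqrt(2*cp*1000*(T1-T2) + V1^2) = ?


dT = 468.6980 K
2*cp*1000*dT = 976766.6320
V1^2 = 169.3121
V2 = sqrt(976935.9441) = 988.4007 m/s

988.4007 m/s


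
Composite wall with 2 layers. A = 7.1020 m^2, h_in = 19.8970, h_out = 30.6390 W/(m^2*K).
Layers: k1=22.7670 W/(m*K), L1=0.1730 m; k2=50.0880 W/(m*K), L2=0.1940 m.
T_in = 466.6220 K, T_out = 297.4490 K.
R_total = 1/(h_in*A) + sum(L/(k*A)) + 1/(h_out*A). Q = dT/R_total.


R_conv_in = 1/(19.8970*7.1020) = 0.0071
R_1 = 0.1730/(22.7670*7.1020) = 0.0011
R_2 = 0.1940/(50.0880*7.1020) = 0.0005
R_conv_out = 1/(30.6390*7.1020) = 0.0046
R_total = 0.0133 K/W
Q = 169.1730 / 0.0133 = 12731.5988 W

R_total = 0.0133 K/W, Q = 12731.5988 W


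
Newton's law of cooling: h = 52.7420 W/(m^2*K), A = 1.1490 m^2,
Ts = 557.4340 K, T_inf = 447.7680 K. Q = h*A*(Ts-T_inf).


dT = 109.6660 K
Q = 52.7420 * 1.1490 * 109.6660 = 6645.8208 W

6645.8208 W


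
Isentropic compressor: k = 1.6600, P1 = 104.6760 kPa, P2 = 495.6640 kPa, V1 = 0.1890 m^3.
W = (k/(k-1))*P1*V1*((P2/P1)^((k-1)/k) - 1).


(k-1)/k = 0.3976
(P2/P1)^exp = 1.8557
W = 2.5152 * 104.6760 * 0.1890 * (1.8557 - 1) = 42.5791 kJ

42.5791 kJ


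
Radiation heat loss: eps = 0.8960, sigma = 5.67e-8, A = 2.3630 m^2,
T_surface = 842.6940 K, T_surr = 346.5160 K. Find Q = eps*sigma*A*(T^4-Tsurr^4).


T^4 = 5.0429e+11
Tsurr^4 = 1.4418e+10
Q = 0.8960 * 5.67e-8 * 2.3630 * 4.8987e+11 = 58808.0778 W

58808.0778 W


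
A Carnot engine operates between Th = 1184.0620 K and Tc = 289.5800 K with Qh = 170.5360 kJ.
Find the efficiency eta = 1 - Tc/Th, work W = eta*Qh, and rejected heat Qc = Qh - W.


eta = 1 - 289.5800/1184.0620 = 0.7554
W = 0.7554 * 170.5360 = 128.8289 kJ
Qc = 170.5360 - 128.8289 = 41.7071 kJ

eta = 75.5435%, W = 128.8289 kJ, Qc = 41.7071 kJ


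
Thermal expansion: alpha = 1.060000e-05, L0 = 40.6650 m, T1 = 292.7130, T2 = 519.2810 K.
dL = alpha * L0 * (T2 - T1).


dT = 226.5680 K
dL = 1.060000e-05 * 40.6650 * 226.5680 = 0.097662 m
L_final = 40.762662 m

dL = 0.097662 m


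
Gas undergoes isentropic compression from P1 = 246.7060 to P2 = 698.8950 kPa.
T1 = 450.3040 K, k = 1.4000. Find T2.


(k-1)/k = 0.2857
(P2/P1)^exp = 1.3465
T2 = 450.3040 * 1.3465 = 606.3383 K

606.3383 K


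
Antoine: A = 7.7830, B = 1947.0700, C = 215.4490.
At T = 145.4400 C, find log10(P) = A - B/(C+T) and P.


C+T = 360.8890
B/(C+T) = 5.3952
log10(P) = 7.7830 - 5.3952 = 2.3878
P = 10^2.3878 = 244.2280 mmHg

244.2280 mmHg


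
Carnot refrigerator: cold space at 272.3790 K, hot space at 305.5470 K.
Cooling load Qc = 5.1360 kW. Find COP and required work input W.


COP = 272.3790 / 33.1680 = 8.2121
W = 5.1360 / 8.2121 = 0.6254 kW

COP = 8.2121, W = 0.6254 kW


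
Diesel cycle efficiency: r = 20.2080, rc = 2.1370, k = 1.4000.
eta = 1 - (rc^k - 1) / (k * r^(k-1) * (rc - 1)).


r^(k-1) = 3.3282
rc^k = 2.8955
eta = 0.6422 = 64.2208%

64.2208%


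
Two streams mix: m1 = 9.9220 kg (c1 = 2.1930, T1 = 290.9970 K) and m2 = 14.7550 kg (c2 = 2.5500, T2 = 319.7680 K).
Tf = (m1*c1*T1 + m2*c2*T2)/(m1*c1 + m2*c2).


num = 18363.1390
den = 59.3842
Tf = 309.2260 K

309.2260 K


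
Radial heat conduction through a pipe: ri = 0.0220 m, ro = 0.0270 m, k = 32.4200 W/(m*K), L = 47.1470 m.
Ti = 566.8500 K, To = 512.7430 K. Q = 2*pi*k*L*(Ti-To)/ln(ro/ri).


dT = 54.1070 K
ln(ro/ri) = 0.2048
Q = 2*pi*32.4200*47.1470*54.1070 / 0.2048 = 2537361.1934 W

2537361.1934 W


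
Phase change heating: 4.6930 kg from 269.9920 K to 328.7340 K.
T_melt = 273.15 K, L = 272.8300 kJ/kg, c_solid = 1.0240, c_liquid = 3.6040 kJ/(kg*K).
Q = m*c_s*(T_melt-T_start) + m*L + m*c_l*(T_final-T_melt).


Q1 (sensible, solid) = 4.6930 * 1.0240 * 3.1580 = 15.1762 kJ
Q2 (latent) = 4.6930 * 272.8300 = 1280.3912 kJ
Q3 (sensible, liquid) = 4.6930 * 3.6040 * 55.5840 = 940.1240 kJ
Q_total = 2235.6914 kJ

2235.6914 kJ


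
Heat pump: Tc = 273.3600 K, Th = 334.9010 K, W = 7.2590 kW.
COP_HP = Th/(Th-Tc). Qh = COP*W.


COP = 334.9010 / 61.5410 = 5.4419
Qh = 5.4419 * 7.2590 = 39.5029 kW

COP = 5.4419, Qh = 39.5029 kW


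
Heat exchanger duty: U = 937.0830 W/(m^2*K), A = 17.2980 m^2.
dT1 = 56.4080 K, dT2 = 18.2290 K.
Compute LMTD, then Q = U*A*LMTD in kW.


LMTD = 33.7988 K
Q = 937.0830 * 17.2980 * 33.7988 = 547866.6577 W = 547.8667 kW

547.8667 kW


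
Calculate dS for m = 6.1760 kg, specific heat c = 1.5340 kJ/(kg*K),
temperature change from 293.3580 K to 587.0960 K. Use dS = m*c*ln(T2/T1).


T2/T1 = 2.0013
ln(T2/T1) = 0.6938
dS = 6.1760 * 1.5340 * 0.6938 = 6.5730 kJ/K

6.5730 kJ/K


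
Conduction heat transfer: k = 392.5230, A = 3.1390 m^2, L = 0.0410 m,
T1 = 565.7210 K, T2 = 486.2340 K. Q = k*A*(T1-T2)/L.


dT = 79.4870 K
Q = 392.5230 * 3.1390 * 79.4870 / 0.0410 = 2388738.8592 W

2388738.8592 W


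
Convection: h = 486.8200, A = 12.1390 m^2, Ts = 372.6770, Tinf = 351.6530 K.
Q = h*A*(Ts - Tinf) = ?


dT = 21.0240 K
Q = 486.8200 * 12.1390 * 21.0240 = 124241.4958 W

124241.4958 W


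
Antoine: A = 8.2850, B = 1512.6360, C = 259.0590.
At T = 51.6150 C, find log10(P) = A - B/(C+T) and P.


C+T = 310.6740
B/(C+T) = 4.8689
log10(P) = 8.2850 - 4.8689 = 3.4161
P = 10^3.4161 = 2606.8433 mmHg

2606.8433 mmHg


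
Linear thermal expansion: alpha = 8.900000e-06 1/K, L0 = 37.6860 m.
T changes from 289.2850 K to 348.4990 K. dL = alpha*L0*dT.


dT = 59.2140 K
dL = 8.900000e-06 * 37.6860 * 59.2140 = 0.019861 m
L_final = 37.705861 m

dL = 0.019861 m


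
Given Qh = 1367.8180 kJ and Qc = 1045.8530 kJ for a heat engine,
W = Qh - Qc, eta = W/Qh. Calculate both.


W = 1367.8180 - 1045.8530 = 321.9650 kJ
eta = 321.9650 / 1367.8180 = 0.2354 = 23.5386%

W = 321.9650 kJ, eta = 23.5386%


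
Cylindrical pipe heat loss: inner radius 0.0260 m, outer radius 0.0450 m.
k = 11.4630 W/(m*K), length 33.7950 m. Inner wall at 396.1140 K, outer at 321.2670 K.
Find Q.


dT = 74.8470 K
ln(ro/ri) = 0.5486
Q = 2*pi*11.4630*33.7950*74.8470 / 0.5486 = 332105.5710 W

332105.5710 W


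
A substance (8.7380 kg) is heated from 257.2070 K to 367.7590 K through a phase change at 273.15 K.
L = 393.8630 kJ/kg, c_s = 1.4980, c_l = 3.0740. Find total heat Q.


Q1 (sensible, solid) = 8.7380 * 1.4980 * 15.9430 = 208.6863 kJ
Q2 (latent) = 8.7380 * 393.8630 = 3441.5749 kJ
Q3 (sensible, liquid) = 8.7380 * 3.0740 * 94.6090 = 2541.2556 kJ
Q_total = 6191.5168 kJ

6191.5168 kJ


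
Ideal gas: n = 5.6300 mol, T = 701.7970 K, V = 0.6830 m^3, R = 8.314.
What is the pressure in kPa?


P = nRT/V = 5.6300 * 8.314 * 701.7970 / 0.6830
= 32849.5877 / 0.6830 = 48096.0288 Pa = 48.0960 kPa

48.0960 kPa


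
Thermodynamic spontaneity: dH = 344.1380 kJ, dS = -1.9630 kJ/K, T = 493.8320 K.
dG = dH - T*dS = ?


T*dS = 493.8320 * -1.9630 = -969.3922 kJ
dG = 344.1380 + 969.3922 = 1313.5302 kJ (non-spontaneous)

dG = 1313.5302 kJ, non-spontaneous


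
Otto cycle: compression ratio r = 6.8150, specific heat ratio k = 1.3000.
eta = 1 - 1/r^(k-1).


r^(k-1) = 1.7784
eta = 1 - 1/1.7784 = 0.4377 = 43.7710%

43.7710%


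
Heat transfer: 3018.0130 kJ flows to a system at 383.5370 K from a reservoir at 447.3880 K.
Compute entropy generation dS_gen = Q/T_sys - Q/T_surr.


dS_sys = 3018.0130/383.5370 = 7.8689 kJ/K
dS_surr = -3018.0130/447.3880 = -6.7459 kJ/K
dS_gen = 7.8689 - 6.7459 = 1.1230 kJ/K (irreversible)

dS_gen = 1.1230 kJ/K, irreversible


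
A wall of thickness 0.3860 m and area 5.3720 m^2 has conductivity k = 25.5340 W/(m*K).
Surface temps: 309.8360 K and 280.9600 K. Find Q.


dT = 28.8760 K
Q = 25.5340 * 5.3720 * 28.8760 / 0.3860 = 10261.3520 W

10261.3520 W


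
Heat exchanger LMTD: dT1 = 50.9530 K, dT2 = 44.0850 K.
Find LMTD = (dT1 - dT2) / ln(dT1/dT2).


dT1/dT2 = 1.1558
ln(dT1/dT2) = 0.1448
LMTD = 6.8680 / 0.1448 = 47.4362 K

47.4362 K


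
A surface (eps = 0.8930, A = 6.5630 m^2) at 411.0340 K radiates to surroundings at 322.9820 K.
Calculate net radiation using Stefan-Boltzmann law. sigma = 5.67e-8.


T^4 = 2.8544e+10
Tsurr^4 = 1.0882e+10
Q = 0.8930 * 5.67e-8 * 6.5630 * 1.7662e+10 = 5869.0497 W

5869.0497 W


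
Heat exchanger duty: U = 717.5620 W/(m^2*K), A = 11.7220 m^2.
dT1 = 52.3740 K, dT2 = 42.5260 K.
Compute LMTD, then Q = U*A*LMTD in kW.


LMTD = 47.2792 K
Q = 717.5620 * 11.7220 * 47.2792 = 397677.5844 W = 397.6776 kW

397.6776 kW


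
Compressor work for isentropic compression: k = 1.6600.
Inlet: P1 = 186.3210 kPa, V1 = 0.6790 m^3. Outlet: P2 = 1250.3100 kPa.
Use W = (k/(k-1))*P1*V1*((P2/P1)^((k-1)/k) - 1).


(k-1)/k = 0.3976
(P2/P1)^exp = 2.1316
W = 2.5152 * 186.3210 * 0.6790 * (2.1316 - 1) = 360.0784 kJ

360.0784 kJ


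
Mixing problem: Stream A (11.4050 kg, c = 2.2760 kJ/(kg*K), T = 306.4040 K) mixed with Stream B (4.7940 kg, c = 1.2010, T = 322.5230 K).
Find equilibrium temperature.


num = 9810.5241
den = 31.7154
Tf = 309.3302 K

309.3302 K


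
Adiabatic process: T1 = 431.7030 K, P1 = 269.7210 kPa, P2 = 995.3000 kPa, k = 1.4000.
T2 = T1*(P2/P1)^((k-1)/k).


(k-1)/k = 0.2857
(P2/P1)^exp = 1.4521
T2 = 431.7030 * 1.4521 = 626.8971 K

626.8971 K


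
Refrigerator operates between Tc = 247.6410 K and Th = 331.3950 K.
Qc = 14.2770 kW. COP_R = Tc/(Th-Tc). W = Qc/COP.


COP = 247.6410 / 83.7540 = 2.9568
W = 14.2770 / 2.9568 = 4.8286 kW

COP = 2.9568, W = 4.8286 kW


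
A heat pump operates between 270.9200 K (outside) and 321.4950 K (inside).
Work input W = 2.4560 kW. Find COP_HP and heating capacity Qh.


COP = 321.4950 / 50.5750 = 6.3568
Qh = 6.3568 * 2.4560 = 15.6123 kW

COP = 6.3568, Qh = 15.6123 kW


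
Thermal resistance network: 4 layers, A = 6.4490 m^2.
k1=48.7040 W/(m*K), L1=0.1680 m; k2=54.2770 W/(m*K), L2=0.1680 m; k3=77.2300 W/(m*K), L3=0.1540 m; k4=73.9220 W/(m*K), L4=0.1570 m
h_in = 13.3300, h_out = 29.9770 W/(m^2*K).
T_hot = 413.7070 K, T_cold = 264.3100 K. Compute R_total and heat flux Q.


R_conv_in = 1/(13.3300*6.4490) = 0.0116
R_1 = 0.1680/(48.7040*6.4490) = 0.0005
R_2 = 0.1680/(54.2770*6.4490) = 0.0005
R_3 = 0.1540/(77.2300*6.4490) = 0.0003
R_4 = 0.1570/(73.9220*6.4490) = 0.0003
R_conv_out = 1/(29.9770*6.4490) = 0.0052
R_total = 0.0185 K/W
Q = 149.3970 / 0.0185 = 8093.5783 W

R_total = 0.0185 K/W, Q = 8093.5783 W


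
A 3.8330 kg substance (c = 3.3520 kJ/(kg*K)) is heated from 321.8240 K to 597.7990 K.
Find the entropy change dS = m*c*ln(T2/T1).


T2/T1 = 1.8575
ln(T2/T1) = 0.6192
dS = 3.8330 * 3.3520 * 0.6192 = 7.9563 kJ/K

7.9563 kJ/K


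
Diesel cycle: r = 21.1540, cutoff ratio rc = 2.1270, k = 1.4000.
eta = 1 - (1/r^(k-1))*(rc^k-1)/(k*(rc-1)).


r^(k-1) = 3.3897
rc^k = 2.8766
eta = 0.6491 = 64.9123%

64.9123%


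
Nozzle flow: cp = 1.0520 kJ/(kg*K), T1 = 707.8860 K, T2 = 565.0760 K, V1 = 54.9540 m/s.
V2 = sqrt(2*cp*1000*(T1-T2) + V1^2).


dT = 142.8100 K
2*cp*1000*dT = 300472.2400
V1^2 = 3019.9421
V2 = sqrt(303492.1821) = 550.9012 m/s

550.9012 m/s


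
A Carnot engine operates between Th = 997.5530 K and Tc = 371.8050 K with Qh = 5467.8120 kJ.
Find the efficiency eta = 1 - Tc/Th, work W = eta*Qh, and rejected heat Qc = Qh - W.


eta = 1 - 371.8050/997.5530 = 0.6273
W = 0.6273 * 5467.8120 = 3429.8653 kJ
Qc = 5467.8120 - 3429.8653 = 2037.9467 kJ

eta = 62.7283%, W = 3429.8653 kJ, Qc = 2037.9467 kJ


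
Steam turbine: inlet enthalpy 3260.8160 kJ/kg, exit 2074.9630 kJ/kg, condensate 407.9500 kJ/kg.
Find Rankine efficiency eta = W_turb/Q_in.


W = 1185.8530 kJ/kg
Q_in = 2852.8660 kJ/kg
eta = 0.4157 = 41.5671%

eta = 41.5671%


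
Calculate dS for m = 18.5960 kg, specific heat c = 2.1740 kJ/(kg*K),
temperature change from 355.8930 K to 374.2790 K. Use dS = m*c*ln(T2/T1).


T2/T1 = 1.0517
ln(T2/T1) = 0.0504
dS = 18.5960 * 2.1740 * 0.0504 = 2.0364 kJ/K

2.0364 kJ/K


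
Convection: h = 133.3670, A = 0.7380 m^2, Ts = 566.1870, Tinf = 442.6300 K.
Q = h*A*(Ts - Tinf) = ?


dT = 123.5570 K
Q = 133.3670 * 0.7380 * 123.5570 = 12161.0787 W

12161.0787 W


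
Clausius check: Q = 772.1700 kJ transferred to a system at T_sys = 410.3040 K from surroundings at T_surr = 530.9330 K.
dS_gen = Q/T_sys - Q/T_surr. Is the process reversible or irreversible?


dS_sys = 772.1700/410.3040 = 1.8819 kJ/K
dS_surr = -772.1700/530.9330 = -1.4544 kJ/K
dS_gen = 1.8819 - 1.4544 = 0.4276 kJ/K (irreversible)

dS_gen = 0.4276 kJ/K, irreversible


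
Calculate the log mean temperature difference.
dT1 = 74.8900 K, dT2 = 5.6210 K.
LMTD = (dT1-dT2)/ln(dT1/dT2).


dT1/dT2 = 13.3233
ln(dT1/dT2) = 2.5895
LMTD = 69.2690 / 2.5895 = 26.7498 K

26.7498 K


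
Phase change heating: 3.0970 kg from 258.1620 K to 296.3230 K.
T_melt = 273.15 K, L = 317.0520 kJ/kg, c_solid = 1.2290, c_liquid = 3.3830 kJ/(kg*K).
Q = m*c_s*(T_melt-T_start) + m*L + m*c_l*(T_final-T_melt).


Q1 (sensible, solid) = 3.0970 * 1.2290 * 14.9880 = 57.0475 kJ
Q2 (latent) = 3.0970 * 317.0520 = 981.9100 kJ
Q3 (sensible, liquid) = 3.0970 * 3.3830 * 23.1730 = 242.7870 kJ
Q_total = 1281.7446 kJ

1281.7446 kJ


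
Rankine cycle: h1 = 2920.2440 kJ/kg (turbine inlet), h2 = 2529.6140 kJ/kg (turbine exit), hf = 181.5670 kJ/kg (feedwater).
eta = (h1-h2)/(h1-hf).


W = 390.6300 kJ/kg
Q_in = 2738.6770 kJ/kg
eta = 0.1426 = 14.2635%

eta = 14.2635%


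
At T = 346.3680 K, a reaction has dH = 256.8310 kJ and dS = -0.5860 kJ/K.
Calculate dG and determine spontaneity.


T*dS = 346.3680 * -0.5860 = -202.9716 kJ
dG = 256.8310 + 202.9716 = 459.8026 kJ (non-spontaneous)

dG = 459.8026 kJ, non-spontaneous


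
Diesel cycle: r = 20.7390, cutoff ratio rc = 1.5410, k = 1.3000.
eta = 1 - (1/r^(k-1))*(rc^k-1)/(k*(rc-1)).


r^(k-1) = 2.4833
rc^k = 1.7545
eta = 0.5680 = 56.8024%

56.8024%


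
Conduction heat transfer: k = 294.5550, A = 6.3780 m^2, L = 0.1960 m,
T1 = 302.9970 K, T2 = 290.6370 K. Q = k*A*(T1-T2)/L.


dT = 12.3600 K
Q = 294.5550 * 6.3780 * 12.3600 / 0.1960 = 118471.3435 W

118471.3435 W


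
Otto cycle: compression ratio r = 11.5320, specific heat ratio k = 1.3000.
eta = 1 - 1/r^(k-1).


r^(k-1) = 2.0824
eta = 1 - 1/2.0824 = 0.5198 = 51.9793%

51.9793%


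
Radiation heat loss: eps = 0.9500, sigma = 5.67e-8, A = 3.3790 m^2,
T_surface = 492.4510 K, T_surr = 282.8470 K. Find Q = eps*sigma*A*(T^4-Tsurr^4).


T^4 = 5.8810e+10
Tsurr^4 = 6.4004e+09
Q = 0.9500 * 5.67e-8 * 3.3790 * 5.2410e+10 = 9539.0874 W

9539.0874 W


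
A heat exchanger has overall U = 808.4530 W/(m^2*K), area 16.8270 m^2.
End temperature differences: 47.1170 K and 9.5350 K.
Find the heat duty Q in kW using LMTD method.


LMTD = 23.5231 K
Q = 808.4530 * 16.8270 * 23.5231 = 320004.2446 W = 320.0042 kW

320.0042 kW


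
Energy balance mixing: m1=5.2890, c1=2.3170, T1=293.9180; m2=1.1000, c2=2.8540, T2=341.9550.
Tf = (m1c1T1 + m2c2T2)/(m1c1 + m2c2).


num = 4675.3849
den = 15.3940
Tf = 303.7145 K

303.7145 K


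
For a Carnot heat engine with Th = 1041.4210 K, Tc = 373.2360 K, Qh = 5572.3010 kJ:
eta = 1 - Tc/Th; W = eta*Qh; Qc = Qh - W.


eta = 1 - 373.2360/1041.4210 = 0.6416
W = 0.6416 * 5572.3010 = 3575.2380 kJ
Qc = 5572.3010 - 3575.2380 = 1997.0630 kJ

eta = 64.1609%, W = 3575.2380 kJ, Qc = 1997.0630 kJ


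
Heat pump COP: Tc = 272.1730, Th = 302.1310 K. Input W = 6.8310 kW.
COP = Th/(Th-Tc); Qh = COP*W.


COP = 302.1310 / 29.9580 = 10.0852
Qh = 10.0852 * 6.8310 = 68.8917 kW

COP = 10.0852, Qh = 68.8917 kW


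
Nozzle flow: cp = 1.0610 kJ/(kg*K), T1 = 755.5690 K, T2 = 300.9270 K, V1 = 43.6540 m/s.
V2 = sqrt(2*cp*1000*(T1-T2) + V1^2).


dT = 454.6420 K
2*cp*1000*dT = 964750.3240
V1^2 = 1905.6717
V2 = sqrt(966655.9957) = 983.1867 m/s

983.1867 m/s


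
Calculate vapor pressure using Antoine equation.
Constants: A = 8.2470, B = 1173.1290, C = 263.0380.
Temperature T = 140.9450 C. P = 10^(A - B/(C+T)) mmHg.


C+T = 403.9830
B/(C+T) = 2.9039
log10(P) = 8.2470 - 2.9039 = 5.3431
P = 10^5.3431 = 220339.9023 mmHg

220339.9023 mmHg


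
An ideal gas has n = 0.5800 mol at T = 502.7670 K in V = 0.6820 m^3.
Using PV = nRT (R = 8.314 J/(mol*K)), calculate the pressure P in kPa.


P = nRT/V = 0.5800 * 8.314 * 502.7670 / 0.6820
= 2424.4028 / 0.6820 = 3554.8428 Pa = 3.5548 kPa

3.5548 kPa


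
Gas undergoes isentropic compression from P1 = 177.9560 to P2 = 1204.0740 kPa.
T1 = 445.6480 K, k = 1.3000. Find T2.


(k-1)/k = 0.2308
(P2/P1)^exp = 1.5546
T2 = 445.6480 * 1.5546 = 692.8018 K

692.8018 K


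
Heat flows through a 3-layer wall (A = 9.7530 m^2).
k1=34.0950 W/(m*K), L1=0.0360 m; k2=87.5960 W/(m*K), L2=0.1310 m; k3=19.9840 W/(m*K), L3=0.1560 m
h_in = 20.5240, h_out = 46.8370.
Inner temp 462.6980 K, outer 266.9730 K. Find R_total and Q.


R_conv_in = 1/(20.5240*9.7530) = 0.0050
R_1 = 0.0360/(34.0950*9.7530) = 0.0001
R_2 = 0.1310/(87.5960*9.7530) = 0.0002
R_3 = 0.1560/(19.9840*9.7530) = 0.0008
R_conv_out = 1/(46.8370*9.7530) = 0.0022
R_total = 0.0082 K/W
Q = 195.7250 / 0.0082 = 23733.2512 W

R_total = 0.0082 K/W, Q = 23733.2512 W


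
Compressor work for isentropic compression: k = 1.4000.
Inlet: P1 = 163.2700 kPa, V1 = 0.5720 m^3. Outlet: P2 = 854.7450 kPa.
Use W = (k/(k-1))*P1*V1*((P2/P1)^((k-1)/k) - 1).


(k-1)/k = 0.2857
(P2/P1)^exp = 1.6048
W = 3.5000 * 163.2700 * 0.5720 * (1.6048 - 1) = 197.6740 kJ

197.6740 kJ


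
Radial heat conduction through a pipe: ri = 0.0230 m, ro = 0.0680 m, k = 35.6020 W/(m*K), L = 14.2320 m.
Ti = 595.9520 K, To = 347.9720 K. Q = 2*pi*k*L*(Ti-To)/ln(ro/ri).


dT = 247.9800 K
ln(ro/ri) = 1.0840
Q = 2*pi*35.6020*14.2320*247.9800 / 1.0840 = 728286.3470 W

728286.3470 W


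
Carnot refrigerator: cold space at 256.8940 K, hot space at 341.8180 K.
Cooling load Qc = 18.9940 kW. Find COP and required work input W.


COP = 256.8940 / 84.9240 = 3.0250
W = 18.9940 / 3.0250 = 6.2790 kW

COP = 3.0250, W = 6.2790 kW


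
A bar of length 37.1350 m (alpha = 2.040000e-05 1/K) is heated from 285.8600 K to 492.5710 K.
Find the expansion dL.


dT = 206.7110 K
dL = 2.040000e-05 * 37.1350 * 206.7110 = 0.156595 m
L_final = 37.291595 m

dL = 0.156595 m


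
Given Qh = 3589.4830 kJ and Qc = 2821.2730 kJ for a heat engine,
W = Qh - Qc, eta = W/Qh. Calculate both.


W = 3589.4830 - 2821.2730 = 768.2100 kJ
eta = 768.2100 / 3589.4830 = 0.2140 = 21.4017%

W = 768.2100 kJ, eta = 21.4017%


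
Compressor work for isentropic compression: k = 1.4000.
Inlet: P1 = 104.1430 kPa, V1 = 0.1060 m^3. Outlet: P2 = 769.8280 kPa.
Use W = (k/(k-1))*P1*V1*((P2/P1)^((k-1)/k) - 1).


(k-1)/k = 0.2857
(P2/P1)^exp = 1.7710
W = 3.5000 * 104.1430 * 0.1060 * (1.7710 - 1) = 29.7891 kJ

29.7891 kJ


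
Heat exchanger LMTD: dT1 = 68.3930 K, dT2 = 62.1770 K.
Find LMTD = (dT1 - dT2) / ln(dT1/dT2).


dT1/dT2 = 1.1000
ln(dT1/dT2) = 0.0953
LMTD = 6.2160 / 0.0953 = 65.2356 K

65.2356 K


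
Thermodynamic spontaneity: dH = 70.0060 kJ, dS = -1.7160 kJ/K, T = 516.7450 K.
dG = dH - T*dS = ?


T*dS = 516.7450 * -1.7160 = -886.7344 kJ
dG = 70.0060 + 886.7344 = 956.7404 kJ (non-spontaneous)

dG = 956.7404 kJ, non-spontaneous


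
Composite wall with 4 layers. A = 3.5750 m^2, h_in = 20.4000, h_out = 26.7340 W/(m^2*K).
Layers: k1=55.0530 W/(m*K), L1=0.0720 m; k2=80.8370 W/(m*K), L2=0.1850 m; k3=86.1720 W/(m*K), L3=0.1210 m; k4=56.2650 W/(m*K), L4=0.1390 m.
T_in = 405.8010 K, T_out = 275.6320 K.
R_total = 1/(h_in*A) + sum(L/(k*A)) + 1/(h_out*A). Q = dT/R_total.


R_conv_in = 1/(20.4000*3.5750) = 0.0137
R_1 = 0.0720/(55.0530*3.5750) = 0.0004
R_2 = 0.1850/(80.8370*3.5750) = 0.0006
R_3 = 0.1210/(86.1720*3.5750) = 0.0004
R_4 = 0.1390/(56.2650*3.5750) = 0.0007
R_conv_out = 1/(26.7340*3.5750) = 0.0105
R_total = 0.0263 K/W
Q = 130.1690 / 0.0263 = 4956.0509 W

R_total = 0.0263 K/W, Q = 4956.0509 W


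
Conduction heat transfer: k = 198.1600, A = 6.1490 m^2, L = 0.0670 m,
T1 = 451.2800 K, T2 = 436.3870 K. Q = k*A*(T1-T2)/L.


dT = 14.8930 K
Q = 198.1600 * 6.1490 * 14.8930 / 0.0670 = 270849.3972 W

270849.3972 W


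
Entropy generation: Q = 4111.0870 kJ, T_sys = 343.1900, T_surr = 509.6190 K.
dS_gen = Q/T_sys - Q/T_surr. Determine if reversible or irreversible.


dS_sys = 4111.0870/343.1900 = 11.9790 kJ/K
dS_surr = -4111.0870/509.6190 = -8.0670 kJ/K
dS_gen = 11.9790 - 8.0670 = 3.9121 kJ/K (irreversible)

dS_gen = 3.9121 kJ/K, irreversible


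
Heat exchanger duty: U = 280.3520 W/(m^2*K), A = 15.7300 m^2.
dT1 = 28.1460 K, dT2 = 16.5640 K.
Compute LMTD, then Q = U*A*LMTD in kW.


LMTD = 21.8457 K
Q = 280.3520 * 15.7300 * 21.8457 = 96338.0514 W = 96.3381 kW

96.3381 kW


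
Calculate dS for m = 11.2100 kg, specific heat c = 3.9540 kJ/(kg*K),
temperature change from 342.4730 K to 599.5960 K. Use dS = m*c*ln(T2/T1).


T2/T1 = 1.7508
ln(T2/T1) = 0.5601
dS = 11.2100 * 3.9540 * 0.5601 = 24.8244 kJ/K

24.8244 kJ/K


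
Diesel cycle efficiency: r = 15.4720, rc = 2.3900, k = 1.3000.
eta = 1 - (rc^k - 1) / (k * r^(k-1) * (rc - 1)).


r^(k-1) = 2.2744
rc^k = 3.1040
eta = 0.4881 = 48.8062%

48.8062%


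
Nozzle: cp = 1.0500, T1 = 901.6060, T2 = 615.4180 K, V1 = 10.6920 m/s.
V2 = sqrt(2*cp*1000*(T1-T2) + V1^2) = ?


dT = 286.1880 K
2*cp*1000*dT = 600994.8000
V1^2 = 114.3189
V2 = sqrt(601109.1189) = 775.3123 m/s

775.3123 m/s


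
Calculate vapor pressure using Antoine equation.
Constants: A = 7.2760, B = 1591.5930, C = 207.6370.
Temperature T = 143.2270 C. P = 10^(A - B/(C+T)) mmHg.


C+T = 350.8640
B/(C+T) = 4.5362
log10(P) = 7.2760 - 4.5362 = 2.7398
P = 10^2.7398 = 549.2744 mmHg

549.2744 mmHg


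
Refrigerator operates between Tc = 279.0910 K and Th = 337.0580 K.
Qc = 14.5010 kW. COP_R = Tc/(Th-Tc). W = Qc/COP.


COP = 279.0910 / 57.9670 = 4.8147
W = 14.5010 / 4.8147 = 3.0118 kW

COP = 4.8147, W = 3.0118 kW


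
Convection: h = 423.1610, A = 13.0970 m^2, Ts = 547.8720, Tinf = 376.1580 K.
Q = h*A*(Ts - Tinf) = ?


dT = 171.7140 K
Q = 423.1610 * 13.0970 * 171.7140 = 951662.9622 W

951662.9622 W


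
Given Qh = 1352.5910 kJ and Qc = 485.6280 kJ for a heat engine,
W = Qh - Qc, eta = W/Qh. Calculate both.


W = 1352.5910 - 485.6280 = 866.9630 kJ
eta = 866.9630 / 1352.5910 = 0.6410 = 64.0965%

W = 866.9630 kJ, eta = 64.0965%


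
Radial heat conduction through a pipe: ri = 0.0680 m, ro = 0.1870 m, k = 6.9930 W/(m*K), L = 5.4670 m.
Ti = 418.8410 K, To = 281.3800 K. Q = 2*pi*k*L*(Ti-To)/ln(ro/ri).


dT = 137.4610 K
ln(ro/ri) = 1.0116
Q = 2*pi*6.9930*5.4670*137.4610 / 1.0116 = 32640.9475 W

32640.9475 W


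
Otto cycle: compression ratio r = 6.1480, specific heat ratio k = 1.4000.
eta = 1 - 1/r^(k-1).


r^(k-1) = 2.0677
eta = 1 - 1/2.0677 = 0.5164 = 51.6378%

51.6378%


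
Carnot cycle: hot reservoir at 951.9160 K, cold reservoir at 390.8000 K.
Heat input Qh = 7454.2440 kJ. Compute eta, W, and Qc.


eta = 1 - 390.8000/951.9160 = 0.5895
W = 0.5895 * 7454.2440 = 4393.9755 kJ
Qc = 7454.2440 - 4393.9755 = 3060.2685 kJ

eta = 58.9460%, W = 4393.9755 kJ, Qc = 3060.2685 kJ


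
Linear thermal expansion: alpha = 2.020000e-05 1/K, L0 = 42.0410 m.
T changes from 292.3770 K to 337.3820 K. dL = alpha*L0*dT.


dT = 45.0050 K
dL = 2.020000e-05 * 42.0410 * 45.0050 = 0.038220 m
L_final = 42.079220 m

dL = 0.038220 m


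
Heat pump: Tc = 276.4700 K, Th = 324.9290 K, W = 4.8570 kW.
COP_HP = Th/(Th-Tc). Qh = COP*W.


COP = 324.9290 / 48.4590 = 6.7052
Qh = 6.7052 * 4.8570 = 32.5673 kW

COP = 6.7052, Qh = 32.5673 kW


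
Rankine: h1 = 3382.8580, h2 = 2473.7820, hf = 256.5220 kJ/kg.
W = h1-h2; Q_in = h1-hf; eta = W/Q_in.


W = 909.0760 kJ/kg
Q_in = 3126.3360 kJ/kg
eta = 0.2908 = 29.0780%

eta = 29.0780%


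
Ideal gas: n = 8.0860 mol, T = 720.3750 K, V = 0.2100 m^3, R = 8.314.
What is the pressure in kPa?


P = nRT/V = 8.0860 * 8.314 * 720.3750 / 0.2100
= 48428.6530 / 0.2100 = 230612.6334 Pa = 230.6126 kPa

230.6126 kPa


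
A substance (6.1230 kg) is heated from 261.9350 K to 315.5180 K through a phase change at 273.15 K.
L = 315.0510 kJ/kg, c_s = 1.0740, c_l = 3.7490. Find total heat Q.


Q1 (sensible, solid) = 6.1230 * 1.0740 * 11.2150 = 73.7510 kJ
Q2 (latent) = 6.1230 * 315.0510 = 1929.0573 kJ
Q3 (sensible, liquid) = 6.1230 * 3.7490 * 42.3680 = 972.5628 kJ
Q_total = 2975.3711 kJ

2975.3711 kJ


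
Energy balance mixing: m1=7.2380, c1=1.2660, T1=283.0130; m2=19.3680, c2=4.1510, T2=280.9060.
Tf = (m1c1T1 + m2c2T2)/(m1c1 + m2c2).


num = 25177.2136
den = 89.5599
Tf = 281.1216 K

281.1216 K


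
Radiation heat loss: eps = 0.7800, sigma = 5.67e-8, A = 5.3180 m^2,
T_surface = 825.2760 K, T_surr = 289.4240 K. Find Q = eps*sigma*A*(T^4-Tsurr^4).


T^4 = 4.6387e+11
Tsurr^4 = 7.0168e+09
Q = 0.7800 * 5.67e-8 * 5.3180 * 4.5685e+11 = 107449.2194 W

107449.2194 W


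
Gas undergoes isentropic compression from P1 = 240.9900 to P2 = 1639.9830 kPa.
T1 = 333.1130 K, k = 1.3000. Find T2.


(k-1)/k = 0.2308
(P2/P1)^exp = 1.5567
T2 = 333.1130 * 1.5567 = 518.5439 K

518.5439 K


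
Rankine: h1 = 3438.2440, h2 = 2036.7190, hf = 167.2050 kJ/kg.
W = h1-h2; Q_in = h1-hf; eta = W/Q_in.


W = 1401.5250 kJ/kg
Q_in = 3271.0390 kJ/kg
eta = 0.4285 = 42.8465%

eta = 42.8465%


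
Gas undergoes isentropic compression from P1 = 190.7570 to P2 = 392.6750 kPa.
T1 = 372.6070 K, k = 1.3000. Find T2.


(k-1)/k = 0.2308
(P2/P1)^exp = 1.1813
T2 = 372.6070 * 1.1813 = 440.1588 K

440.1588 K


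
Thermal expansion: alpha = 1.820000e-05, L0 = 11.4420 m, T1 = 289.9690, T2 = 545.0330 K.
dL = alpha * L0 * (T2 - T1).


dT = 255.0640 K
dL = 1.820000e-05 * 11.4420 * 255.0640 = 0.053116 m
L_final = 11.495116 m

dL = 0.053116 m


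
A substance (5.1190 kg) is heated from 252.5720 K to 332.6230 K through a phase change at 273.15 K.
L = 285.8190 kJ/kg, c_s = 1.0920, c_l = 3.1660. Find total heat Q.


Q1 (sensible, solid) = 5.1190 * 1.0920 * 20.5780 = 115.0299 kJ
Q2 (latent) = 5.1190 * 285.8190 = 1463.1075 kJ
Q3 (sensible, liquid) = 5.1190 * 3.1660 * 59.4730 = 963.8643 kJ
Q_total = 2542.0017 kJ

2542.0017 kJ


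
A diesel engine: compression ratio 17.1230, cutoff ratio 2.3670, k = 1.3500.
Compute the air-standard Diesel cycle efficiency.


r^(k-1) = 2.7024
rc^k = 3.2001
eta = 0.5588 = 55.8843%

55.8843%


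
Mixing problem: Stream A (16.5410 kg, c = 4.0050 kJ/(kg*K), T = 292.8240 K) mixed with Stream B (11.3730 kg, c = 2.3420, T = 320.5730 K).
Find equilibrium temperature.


num = 27937.2684
den = 92.8823
Tf = 300.7815 K

300.7815 K


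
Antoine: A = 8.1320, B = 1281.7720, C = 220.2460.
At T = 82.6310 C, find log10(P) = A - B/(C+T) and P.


C+T = 302.8770
B/(C+T) = 4.2320
log10(P) = 8.1320 - 4.2320 = 3.9000
P = 10^3.9000 = 7943.4915 mmHg

7943.4915 mmHg


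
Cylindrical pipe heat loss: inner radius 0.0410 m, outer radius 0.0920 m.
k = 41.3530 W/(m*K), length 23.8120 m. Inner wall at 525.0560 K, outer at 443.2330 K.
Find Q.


dT = 81.8230 K
ln(ro/ri) = 0.8082
Q = 2*pi*41.3530*23.8120*81.8230 / 0.8082 = 626369.2720 W

626369.2720 W


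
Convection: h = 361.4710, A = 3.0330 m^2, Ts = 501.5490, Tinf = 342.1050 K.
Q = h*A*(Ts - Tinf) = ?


dT = 159.4440 K
Q = 361.4710 * 3.0330 * 159.4440 = 174805.0810 W

174805.0810 W


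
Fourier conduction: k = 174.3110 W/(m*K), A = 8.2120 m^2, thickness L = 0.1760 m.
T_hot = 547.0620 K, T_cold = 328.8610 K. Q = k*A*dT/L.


dT = 218.2010 K
Q = 174.3110 * 8.2120 * 218.2010 / 0.1760 = 1774670.8012 W

1774670.8012 W


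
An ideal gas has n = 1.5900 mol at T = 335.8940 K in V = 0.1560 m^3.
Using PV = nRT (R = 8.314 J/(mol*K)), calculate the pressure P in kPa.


P = nRT/V = 1.5900 * 8.314 * 335.8940 / 0.1560
= 4440.2701 / 0.1560 = 28463.2700 Pa = 28.4633 kPa

28.4633 kPa


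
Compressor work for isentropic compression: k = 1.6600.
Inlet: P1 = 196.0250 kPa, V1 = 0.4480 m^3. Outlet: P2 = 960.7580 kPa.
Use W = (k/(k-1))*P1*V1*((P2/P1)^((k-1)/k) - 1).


(k-1)/k = 0.3976
(P2/P1)^exp = 1.8813
W = 2.5152 * 196.0250 * 0.4480 * (1.8813 - 1) = 194.6599 kJ

194.6599 kJ


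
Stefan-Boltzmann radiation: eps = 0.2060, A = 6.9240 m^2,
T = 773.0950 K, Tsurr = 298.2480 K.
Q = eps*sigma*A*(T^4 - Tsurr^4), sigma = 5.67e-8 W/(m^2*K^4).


T^4 = 3.5722e+11
Tsurr^4 = 7.9124e+09
Q = 0.2060 * 5.67e-8 * 6.9240 * 3.4930e+11 = 28249.5103 W

28249.5103 W


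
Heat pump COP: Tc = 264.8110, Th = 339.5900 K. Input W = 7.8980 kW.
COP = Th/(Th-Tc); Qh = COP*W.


COP = 339.5900 / 74.7790 = 4.5412
Qh = 4.5412 * 7.8980 = 35.8668 kW

COP = 4.5412, Qh = 35.8668 kW


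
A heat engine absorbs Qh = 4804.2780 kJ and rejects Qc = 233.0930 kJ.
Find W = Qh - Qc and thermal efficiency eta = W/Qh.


W = 4804.2780 - 233.0930 = 4571.1850 kJ
eta = 4571.1850 / 4804.2780 = 0.9515 = 95.1482%

W = 4571.1850 kJ, eta = 95.1482%


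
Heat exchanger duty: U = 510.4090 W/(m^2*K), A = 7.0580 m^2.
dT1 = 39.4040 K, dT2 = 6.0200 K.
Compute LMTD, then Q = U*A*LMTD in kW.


LMTD = 17.7690 K
Q = 510.4090 * 7.0580 * 17.7690 = 64012.1485 W = 64.0121 kW

64.0121 kW


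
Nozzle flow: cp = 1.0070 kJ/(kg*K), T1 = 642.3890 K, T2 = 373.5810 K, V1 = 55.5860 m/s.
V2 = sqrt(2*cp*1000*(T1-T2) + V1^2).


dT = 268.8080 K
2*cp*1000*dT = 541379.3120
V1^2 = 3089.8034
V2 = sqrt(544469.1154) = 737.8815 m/s

737.8815 m/s


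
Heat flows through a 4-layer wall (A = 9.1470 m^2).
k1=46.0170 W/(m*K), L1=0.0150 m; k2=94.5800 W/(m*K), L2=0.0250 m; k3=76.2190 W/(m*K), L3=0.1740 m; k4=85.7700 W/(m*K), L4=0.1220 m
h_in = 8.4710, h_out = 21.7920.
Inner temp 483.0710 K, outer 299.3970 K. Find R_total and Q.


R_conv_in = 1/(8.4710*9.1470) = 0.0129
R_1 = 0.0150/(46.0170*9.1470) = 3.5636e-05
R_2 = 0.0250/(94.5800*9.1470) = 2.8898e-05
R_3 = 0.1740/(76.2190*9.1470) = 0.0002
R_4 = 0.1220/(85.7700*9.1470) = 0.0002
R_conv_out = 1/(21.7920*9.1470) = 0.0050
R_total = 0.0184 K/W
Q = 183.6740 / 0.0184 = 9986.4946 W

R_total = 0.0184 K/W, Q = 9986.4946 W


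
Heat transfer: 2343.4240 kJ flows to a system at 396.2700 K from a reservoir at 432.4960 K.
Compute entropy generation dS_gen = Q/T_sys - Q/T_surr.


dS_sys = 2343.4240/396.2700 = 5.9137 kJ/K
dS_surr = -2343.4240/432.4960 = -5.4184 kJ/K
dS_gen = 5.9137 - 5.4184 = 0.4953 kJ/K (irreversible)

dS_gen = 0.4953 kJ/K, irreversible


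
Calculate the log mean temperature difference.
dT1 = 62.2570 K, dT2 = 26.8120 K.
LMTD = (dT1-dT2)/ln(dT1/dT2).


dT1/dT2 = 2.3220
ln(dT1/dT2) = 0.8424
LMTD = 35.4450 / 0.8424 = 42.0751 K

42.0751 K


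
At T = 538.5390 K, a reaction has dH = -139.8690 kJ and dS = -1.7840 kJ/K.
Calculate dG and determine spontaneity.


T*dS = 538.5390 * -1.7840 = -960.7536 kJ
dG = -139.8690 + 960.7536 = 820.8846 kJ (non-spontaneous)

dG = 820.8846 kJ, non-spontaneous


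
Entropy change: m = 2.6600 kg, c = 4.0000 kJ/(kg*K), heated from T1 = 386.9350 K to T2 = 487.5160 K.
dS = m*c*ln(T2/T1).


T2/T1 = 1.2599
ln(T2/T1) = 0.2311
dS = 2.6600 * 4.0000 * 0.2311 = 2.4585 kJ/K

2.4585 kJ/K


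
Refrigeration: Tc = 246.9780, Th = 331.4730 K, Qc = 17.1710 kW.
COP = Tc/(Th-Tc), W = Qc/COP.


COP = 246.9780 / 84.4950 = 2.9230
W = 17.1710 / 2.9230 = 5.8745 kW

COP = 2.9230, W = 5.8745 kW


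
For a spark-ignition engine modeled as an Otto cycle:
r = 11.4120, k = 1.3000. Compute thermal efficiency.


r^(k-1) = 2.0759
eta = 1 - 1/2.0759 = 0.5183 = 51.8284%

51.8284%


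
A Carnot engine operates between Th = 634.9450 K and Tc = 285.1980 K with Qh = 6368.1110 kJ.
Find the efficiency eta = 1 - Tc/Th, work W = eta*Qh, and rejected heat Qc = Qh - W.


eta = 1 - 285.1980/634.9450 = 0.5508
W = 0.5508 * 6368.1110 = 3507.7490 kJ
Qc = 6368.1110 - 3507.7490 = 2860.3620 kJ

eta = 55.0830%, W = 3507.7490 kJ, Qc = 2860.3620 kJ


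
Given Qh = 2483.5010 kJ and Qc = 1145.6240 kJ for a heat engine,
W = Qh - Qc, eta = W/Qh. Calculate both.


W = 2483.5010 - 1145.6240 = 1337.8770 kJ
eta = 1337.8770 / 2483.5010 = 0.5387 = 53.8706%

W = 1337.8770 kJ, eta = 53.8706%


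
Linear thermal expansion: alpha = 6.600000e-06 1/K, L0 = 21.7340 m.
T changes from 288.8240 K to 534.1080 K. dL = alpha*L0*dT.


dT = 245.2840 K
dL = 6.600000e-06 * 21.7340 * 245.2840 = 0.035185 m
L_final = 21.769185 m

dL = 0.035185 m


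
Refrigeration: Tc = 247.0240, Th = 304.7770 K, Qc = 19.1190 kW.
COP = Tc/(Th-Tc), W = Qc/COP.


COP = 247.0240 / 57.7530 = 4.2772
W = 19.1190 / 4.2772 = 4.4699 kW

COP = 4.2772, W = 4.4699 kW


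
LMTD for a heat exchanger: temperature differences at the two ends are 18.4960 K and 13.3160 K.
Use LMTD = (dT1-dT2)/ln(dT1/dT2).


dT1/dT2 = 1.3890
ln(dT1/dT2) = 0.3286
LMTD = 5.1800 / 0.3286 = 15.7644 K

15.7644 K


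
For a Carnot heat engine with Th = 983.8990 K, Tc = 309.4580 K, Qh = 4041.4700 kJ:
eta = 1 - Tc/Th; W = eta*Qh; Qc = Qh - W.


eta = 1 - 309.4580/983.8990 = 0.6855
W = 0.6855 * 4041.4700 = 2770.3383 kJ
Qc = 4041.4700 - 2770.3383 = 1271.1317 kJ

eta = 68.5478%, W = 2770.3383 kJ, Qc = 1271.1317 kJ


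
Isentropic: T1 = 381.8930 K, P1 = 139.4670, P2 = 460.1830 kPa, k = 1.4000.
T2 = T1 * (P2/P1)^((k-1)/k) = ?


(k-1)/k = 0.2857
(P2/P1)^exp = 1.4065
T2 = 381.8930 * 1.4065 = 537.1219 K

537.1219 K


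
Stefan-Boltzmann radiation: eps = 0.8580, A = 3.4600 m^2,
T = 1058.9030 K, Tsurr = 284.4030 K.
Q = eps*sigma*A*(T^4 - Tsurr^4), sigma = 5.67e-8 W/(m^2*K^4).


T^4 = 1.2573e+12
Tsurr^4 = 6.5424e+09
Q = 0.8580 * 5.67e-8 * 3.4600 * 1.2507e+12 = 210525.7984 W

210525.7984 W
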